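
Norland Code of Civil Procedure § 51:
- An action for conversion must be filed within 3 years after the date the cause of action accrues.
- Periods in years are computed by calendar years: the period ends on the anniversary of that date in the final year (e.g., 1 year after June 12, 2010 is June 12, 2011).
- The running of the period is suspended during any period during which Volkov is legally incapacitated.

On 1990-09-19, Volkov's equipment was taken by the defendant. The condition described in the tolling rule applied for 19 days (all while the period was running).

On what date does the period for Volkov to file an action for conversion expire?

3 years after 1990-09-19 is September 19, 1993.
Tolling adds 19 days: September 19, 1993 + 19 days = October 8, 1993.

October 8, 1993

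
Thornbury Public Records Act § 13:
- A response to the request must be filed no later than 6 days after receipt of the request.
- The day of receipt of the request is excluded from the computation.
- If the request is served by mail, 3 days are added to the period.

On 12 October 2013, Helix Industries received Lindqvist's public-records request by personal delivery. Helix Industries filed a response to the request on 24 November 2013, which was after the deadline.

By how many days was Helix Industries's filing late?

6 days after 12 October 2013 is October 18, 2013.
Service was not by mail, so no mail extension applies.
The deadline is October 18, 2013; from October 18, 2013 to November 24, 2013 is 37 days.

37 days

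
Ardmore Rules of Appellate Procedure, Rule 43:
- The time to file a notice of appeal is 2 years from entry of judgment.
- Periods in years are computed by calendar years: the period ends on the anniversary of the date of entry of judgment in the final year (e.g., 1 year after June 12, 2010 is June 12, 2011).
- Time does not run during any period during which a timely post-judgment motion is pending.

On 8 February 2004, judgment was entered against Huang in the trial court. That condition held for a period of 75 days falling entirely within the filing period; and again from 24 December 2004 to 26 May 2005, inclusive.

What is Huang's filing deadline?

2 years after 8 February 2004 is February 8, 2006.
Tolling adds 75 days: February 8, 2006 + 75 days = April 24, 2006.
From December 24, 2004 through May 26, 2005 inclusive is 154 days; tolling adds 154 days: April 24, 2006 + 154 days = September 25, 2006.

September 25, 2006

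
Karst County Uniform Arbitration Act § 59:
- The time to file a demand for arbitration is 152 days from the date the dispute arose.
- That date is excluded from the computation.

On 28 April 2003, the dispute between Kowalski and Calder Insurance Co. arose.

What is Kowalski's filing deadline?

152 days after 28 April 2003 is September 27, 2003.

September 27, 2003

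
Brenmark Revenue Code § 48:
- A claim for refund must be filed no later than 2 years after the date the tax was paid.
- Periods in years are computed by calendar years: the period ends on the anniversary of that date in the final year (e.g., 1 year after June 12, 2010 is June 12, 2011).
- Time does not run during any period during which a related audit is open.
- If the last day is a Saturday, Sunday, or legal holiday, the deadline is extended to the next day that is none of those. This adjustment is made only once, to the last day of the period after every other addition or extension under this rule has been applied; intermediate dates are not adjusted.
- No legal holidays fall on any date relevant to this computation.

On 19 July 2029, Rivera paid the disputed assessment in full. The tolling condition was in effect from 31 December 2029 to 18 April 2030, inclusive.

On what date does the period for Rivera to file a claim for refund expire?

2 years after 19 July 2029 is July 19, 2031.
From December 31, 2029 through April 18, 2030 inclusive is 109 days; tolling adds 109 days: July 19, 2031 + 109 days = November 5, 2031.
November 5, 2031 is a Wednesday and not a legal holiday, so no extension applies.

November 5, 2031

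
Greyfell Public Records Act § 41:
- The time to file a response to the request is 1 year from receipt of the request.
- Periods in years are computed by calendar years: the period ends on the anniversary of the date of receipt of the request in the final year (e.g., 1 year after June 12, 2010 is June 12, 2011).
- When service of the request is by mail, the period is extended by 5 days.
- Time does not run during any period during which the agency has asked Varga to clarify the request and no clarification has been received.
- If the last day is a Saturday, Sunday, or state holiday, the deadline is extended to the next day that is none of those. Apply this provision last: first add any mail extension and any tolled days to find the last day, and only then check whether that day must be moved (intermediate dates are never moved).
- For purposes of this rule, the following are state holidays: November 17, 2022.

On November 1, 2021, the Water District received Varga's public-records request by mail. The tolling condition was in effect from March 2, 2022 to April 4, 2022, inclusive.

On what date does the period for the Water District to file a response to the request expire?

1 year after November 1, 2021 is November 1, 2022.
Service was by mail, adding 5 days: November 1, 2022 + 5 days = November 6, 2022.
From March 2, 2022 through April 4, 2022 inclusive is 34 days; tolling adds 34 days: November 6, 2022 + 34 days = December 10, 2022.
December 10, 2022 is Saturday; December 11, 2022 is Sunday. The next qualifying day is December 12, 2022.

December 12, 2022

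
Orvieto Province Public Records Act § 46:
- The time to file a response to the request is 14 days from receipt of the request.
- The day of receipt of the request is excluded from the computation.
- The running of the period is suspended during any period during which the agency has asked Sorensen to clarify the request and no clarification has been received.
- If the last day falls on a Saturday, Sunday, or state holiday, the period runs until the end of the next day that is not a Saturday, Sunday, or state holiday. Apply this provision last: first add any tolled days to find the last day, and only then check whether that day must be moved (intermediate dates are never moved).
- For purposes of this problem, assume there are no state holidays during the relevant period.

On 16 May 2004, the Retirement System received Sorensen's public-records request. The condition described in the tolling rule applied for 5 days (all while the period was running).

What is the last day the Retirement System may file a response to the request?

June 4, 2004

14 days after 16 May 2004 is May 30, 2004.
Tolling adds 5 days: May 30, 2004 + 5 days = June 4, 2004.
June 4, 2004 is a Friday and not a state holiday, so no extension applies.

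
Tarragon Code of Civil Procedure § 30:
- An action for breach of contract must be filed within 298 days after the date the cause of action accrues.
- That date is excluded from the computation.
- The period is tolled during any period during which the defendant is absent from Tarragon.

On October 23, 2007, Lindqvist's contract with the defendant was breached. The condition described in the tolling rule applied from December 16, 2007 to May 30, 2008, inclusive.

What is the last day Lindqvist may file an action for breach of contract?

298 days after October 23, 2007 is August 16, 2008.
From December 16, 2007 through May 30, 2008 inclusive is 167 days; tolling adds 167 days: August 16, 2008 + 167 days = January 30, 2009.

January 30, 2009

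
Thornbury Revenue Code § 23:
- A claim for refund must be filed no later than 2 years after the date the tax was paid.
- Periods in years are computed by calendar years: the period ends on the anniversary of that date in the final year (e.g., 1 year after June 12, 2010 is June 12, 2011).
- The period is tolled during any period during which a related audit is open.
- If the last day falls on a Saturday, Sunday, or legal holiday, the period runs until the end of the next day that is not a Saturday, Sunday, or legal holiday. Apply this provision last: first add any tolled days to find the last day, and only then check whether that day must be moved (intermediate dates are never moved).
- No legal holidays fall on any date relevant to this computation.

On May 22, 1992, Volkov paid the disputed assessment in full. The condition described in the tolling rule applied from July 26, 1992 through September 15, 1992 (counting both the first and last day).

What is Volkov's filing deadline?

July 13, 1994

2 years after May 22, 1992 is May 22, 1994.
From July 26, 1992 through September 15, 1992 inclusive is 52 days; tolling adds 52 days: May 22, 1994 + 52 days = July 13, 1994.
July 13, 1994 is a Wednesday and not a legal holiday, so no extension applies.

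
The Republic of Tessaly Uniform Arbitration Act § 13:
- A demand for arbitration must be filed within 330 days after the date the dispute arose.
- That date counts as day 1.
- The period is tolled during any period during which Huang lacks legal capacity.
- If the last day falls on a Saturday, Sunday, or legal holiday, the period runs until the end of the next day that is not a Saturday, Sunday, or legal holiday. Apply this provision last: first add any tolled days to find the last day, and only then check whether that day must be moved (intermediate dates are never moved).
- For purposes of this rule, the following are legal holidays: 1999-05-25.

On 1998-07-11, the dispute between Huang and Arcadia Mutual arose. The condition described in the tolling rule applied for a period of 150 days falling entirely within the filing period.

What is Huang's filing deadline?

Counting 1998-07-11 as day 1, day 330 is June 5, 1999.
Tolling adds 150 days: June 5, 1999 + 150 days = November 2, 1999.
November 2, 1999 is a Tuesday and not a legal holiday, so no extension applies.

November 2, 1999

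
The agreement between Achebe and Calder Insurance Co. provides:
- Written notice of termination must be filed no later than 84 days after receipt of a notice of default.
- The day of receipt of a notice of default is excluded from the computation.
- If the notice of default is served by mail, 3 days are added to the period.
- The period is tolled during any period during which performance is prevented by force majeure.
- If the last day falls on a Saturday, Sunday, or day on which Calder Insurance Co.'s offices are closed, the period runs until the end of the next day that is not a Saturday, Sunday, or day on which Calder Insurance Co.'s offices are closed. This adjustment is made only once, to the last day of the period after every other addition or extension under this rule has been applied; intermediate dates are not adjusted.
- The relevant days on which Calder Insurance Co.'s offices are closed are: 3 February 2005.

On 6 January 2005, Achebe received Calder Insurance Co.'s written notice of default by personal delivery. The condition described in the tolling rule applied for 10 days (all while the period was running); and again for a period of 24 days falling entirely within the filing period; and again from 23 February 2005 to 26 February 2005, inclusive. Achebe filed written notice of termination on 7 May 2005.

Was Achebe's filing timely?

84 days after 6 January 2005 is March 31, 2005.
Service was not by mail, so no mail extension applies.
Tolling adds 10 days: March 31, 2005 + 10 days = April 10, 2005.
Tolling adds 24 days: April 10, 2005 + 24 days = May 4, 2005.
From February 23, 2005 through February 26, 2005 inclusive is 4 days; tolling adds 4 days: May 4, 2005 + 4 days = May 8, 2005.
May 8, 2005 is Sunday. The next qualifying day is May 9, 2005.
The deadline is May 9, 2005; the filing on May 7, 2005 is on or before that date.

Yes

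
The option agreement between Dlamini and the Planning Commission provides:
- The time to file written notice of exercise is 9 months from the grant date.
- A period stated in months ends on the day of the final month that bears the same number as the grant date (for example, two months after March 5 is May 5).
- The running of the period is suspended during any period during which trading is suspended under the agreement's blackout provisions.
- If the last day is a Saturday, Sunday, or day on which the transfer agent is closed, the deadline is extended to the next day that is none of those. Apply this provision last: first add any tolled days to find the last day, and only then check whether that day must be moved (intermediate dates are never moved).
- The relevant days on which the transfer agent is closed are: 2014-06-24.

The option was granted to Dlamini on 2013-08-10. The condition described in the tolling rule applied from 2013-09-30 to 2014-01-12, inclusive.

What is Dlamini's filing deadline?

August 25, 2014

9 months after 2013-08-10 is May 10, 2014.
From September 30, 2013 through January 12, 2014 inclusive is 105 days; tolling adds 105 days: May 10, 2014 + 105 days = August 23, 2014.
August 23, 2014 is Saturday; August 24, 2014 is Sunday. The next qualifying day is August 25, 2014.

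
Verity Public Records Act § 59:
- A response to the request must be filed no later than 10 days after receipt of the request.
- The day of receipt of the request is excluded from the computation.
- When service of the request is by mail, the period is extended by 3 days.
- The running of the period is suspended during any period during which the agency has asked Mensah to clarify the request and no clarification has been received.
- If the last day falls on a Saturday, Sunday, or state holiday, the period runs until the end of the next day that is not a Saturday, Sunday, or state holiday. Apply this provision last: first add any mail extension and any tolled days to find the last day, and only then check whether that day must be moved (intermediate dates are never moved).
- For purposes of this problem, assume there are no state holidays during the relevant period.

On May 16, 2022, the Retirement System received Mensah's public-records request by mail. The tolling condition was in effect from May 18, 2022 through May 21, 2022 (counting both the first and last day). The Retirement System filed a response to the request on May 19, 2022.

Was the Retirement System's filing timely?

10 days after May 16, 2022 is May 26, 2022.
Service was by mail, adding 3 days: May 26, 2022 + 3 days = May 29, 2022.
From May 18, 2022 through May 21, 2022 inclusive is 4 days; tolling adds 4 days: May 29, 2022 + 4 days = June 2, 2022.
June 2, 2022 is a Thursday and not a state holiday, so no extension applies.
The deadline is June 2, 2022; the filing on May 19, 2022 is on or before that date.

Yes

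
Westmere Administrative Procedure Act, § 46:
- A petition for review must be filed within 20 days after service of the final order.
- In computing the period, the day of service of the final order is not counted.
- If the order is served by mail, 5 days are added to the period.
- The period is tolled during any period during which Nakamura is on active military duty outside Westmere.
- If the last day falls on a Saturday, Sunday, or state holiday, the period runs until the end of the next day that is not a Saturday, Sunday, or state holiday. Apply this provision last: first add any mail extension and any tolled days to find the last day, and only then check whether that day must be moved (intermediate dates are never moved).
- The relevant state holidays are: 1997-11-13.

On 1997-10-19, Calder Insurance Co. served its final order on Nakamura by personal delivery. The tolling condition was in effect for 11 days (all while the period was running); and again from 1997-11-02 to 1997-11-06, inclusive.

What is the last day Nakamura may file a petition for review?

November 24, 1997

20 days after 1997-10-19 is November 8, 1997.
Service was not by mail, so no mail extension applies.
Tolling adds 11 days: November 8, 1997 + 11 days = November 19, 1997.
From November 2, 1997 through November 6, 1997 inclusive is 5 days; tolling adds 5 days: November 19, 1997 + 5 days = November 24, 1997.
November 24, 1997 is a Monday and not a state holiday, so no extension applies.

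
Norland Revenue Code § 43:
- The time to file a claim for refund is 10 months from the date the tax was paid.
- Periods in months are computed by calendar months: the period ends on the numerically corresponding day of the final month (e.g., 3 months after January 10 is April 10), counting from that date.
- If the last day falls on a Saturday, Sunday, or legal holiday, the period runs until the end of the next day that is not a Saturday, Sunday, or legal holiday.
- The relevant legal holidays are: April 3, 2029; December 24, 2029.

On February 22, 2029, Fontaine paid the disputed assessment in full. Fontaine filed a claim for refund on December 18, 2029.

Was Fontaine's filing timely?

10 months after February 22, 2029 is December 22, 2029.
December 22, 2029 is Saturday; December 23, 2029 is Sunday; December 24, 2029 is a listed holiday. The next qualifying day is December 25, 2029.
The deadline is December 25, 2029; the filing on December 18, 2029 is on or before that date.

Yes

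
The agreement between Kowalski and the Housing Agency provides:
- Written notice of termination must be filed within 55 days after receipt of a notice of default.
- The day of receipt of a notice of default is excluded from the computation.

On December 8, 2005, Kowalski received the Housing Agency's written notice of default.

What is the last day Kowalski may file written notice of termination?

55 days after December 8, 2005 is February 1, 2006.

February 1, 2006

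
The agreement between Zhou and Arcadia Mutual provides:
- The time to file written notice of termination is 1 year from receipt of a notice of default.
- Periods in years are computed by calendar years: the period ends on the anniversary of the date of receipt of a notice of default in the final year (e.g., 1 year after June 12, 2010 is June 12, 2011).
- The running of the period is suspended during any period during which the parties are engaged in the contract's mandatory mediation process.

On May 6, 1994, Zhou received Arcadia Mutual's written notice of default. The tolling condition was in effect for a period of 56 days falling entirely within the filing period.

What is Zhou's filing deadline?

July 1, 1995

1 year after May 6, 1994 is May 6, 1995.
Tolling adds 56 days: May 6, 1995 + 56 days = July 1, 1995.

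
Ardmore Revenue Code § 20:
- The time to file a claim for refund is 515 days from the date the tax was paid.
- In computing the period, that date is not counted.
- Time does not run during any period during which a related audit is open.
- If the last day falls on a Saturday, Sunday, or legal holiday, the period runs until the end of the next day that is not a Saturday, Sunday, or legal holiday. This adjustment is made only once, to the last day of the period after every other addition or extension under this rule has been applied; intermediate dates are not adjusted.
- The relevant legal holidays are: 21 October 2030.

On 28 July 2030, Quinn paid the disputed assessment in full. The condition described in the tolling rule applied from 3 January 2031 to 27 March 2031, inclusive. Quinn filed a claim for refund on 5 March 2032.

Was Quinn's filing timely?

Yes

515 days after 28 July 2030 is December 25, 2031.
From January 3, 2031 through March 27, 2031 inclusive is 84 days; tolling adds 84 days: December 25, 2031 + 84 days = March 18, 2032.
March 18, 2032 is a Thursday and not a legal holiday, so no extension applies.
The deadline is March 18, 2032; the filing on March 5, 2032 is on or before that date.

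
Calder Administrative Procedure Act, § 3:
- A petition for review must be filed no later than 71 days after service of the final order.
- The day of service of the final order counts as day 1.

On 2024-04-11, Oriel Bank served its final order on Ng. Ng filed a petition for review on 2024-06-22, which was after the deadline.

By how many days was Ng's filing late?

2 days

Counting 2024-04-11 as day 1, day 71 is June 20, 2024.
The deadline is June 20, 2024; from June 20, 2024 to June 22, 2024 is 2 days.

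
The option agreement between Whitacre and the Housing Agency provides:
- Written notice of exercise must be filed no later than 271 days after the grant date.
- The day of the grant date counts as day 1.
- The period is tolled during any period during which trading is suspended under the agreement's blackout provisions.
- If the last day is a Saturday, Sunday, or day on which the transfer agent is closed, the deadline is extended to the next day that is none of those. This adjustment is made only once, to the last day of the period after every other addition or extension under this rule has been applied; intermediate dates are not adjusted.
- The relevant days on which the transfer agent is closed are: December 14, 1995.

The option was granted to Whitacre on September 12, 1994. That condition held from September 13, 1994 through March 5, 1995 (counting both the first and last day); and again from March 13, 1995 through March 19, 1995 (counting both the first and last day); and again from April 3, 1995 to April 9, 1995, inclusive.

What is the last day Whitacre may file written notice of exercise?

Counting September 12, 1994 as day 1, day 271 is June 9, 1995.
From September 13, 1994 through March 5, 1995 inclusive is 174 days; tolling adds 174 days: June 9, 1995 + 174 days = November 30, 1995.
From March 13, 1995 through March 19, 1995 inclusive is 7 days; tolling adds 7 days: November 30, 1995 + 7 days = December 7, 1995.
From April 3, 1995 through April 9, 1995 inclusive is 7 days; tolling adds 7 days: December 7, 1995 + 7 days = December 14, 1995.
December 14, 1995 is a listed holiday. The next qualifying day is December 15, 1995.

December 15, 1995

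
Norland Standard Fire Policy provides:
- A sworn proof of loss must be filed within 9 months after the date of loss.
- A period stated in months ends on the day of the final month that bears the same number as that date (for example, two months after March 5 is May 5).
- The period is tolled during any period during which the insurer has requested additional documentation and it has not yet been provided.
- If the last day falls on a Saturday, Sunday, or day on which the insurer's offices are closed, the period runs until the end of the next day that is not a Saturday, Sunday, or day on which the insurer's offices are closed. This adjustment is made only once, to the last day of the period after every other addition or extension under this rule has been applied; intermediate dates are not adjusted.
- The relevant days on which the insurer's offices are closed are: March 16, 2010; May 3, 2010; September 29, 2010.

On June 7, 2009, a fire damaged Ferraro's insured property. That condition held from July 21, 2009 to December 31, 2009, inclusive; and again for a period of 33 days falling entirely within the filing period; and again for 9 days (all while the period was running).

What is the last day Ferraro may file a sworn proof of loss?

9 months after June 7, 2009 is March 7, 2010.
From July 21, 2009 through December 31, 2009 inclusive is 164 days; tolling adds 164 days: March 7, 2010 + 164 days = August 18, 2010.
Tolling adds 33 days: August 18, 2010 + 33 days = September 20, 2010.
Tolling adds 9 days: September 20, 2010 + 9 days = September 29, 2010.
September 29, 2010 is a listed holiday. The next qualifying day is September 30, 2010.

September 30, 2010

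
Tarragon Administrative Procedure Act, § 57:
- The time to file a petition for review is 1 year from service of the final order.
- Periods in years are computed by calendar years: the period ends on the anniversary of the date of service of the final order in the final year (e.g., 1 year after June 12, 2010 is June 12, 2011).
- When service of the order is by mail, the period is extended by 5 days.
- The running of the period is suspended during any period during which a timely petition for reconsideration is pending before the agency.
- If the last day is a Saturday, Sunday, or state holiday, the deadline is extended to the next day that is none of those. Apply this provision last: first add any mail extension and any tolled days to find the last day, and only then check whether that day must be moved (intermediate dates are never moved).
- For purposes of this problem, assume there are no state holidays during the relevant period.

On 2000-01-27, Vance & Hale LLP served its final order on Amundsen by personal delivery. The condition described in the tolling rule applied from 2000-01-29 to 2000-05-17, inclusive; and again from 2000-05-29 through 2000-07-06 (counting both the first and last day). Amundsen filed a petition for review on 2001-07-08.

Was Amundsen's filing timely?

1 year after 2000-01-27 is January 27, 2001.
Service was not by mail, so no mail extension applies.
From January 29, 2000 through May 17, 2000 inclusive is 110 days; tolling adds 110 days: January 27, 2001 + 110 days = May 17, 2001.
From May 29, 2000 through July 6, 2000 inclusive is 39 days; tolling adds 39 days: May 17, 2001 + 39 days = June 25, 2001.
June 25, 2001 is a Monday and not a state holiday, so no extension applies.
The deadline is June 25, 2001; the filing on July 8, 2001 is after that date.

No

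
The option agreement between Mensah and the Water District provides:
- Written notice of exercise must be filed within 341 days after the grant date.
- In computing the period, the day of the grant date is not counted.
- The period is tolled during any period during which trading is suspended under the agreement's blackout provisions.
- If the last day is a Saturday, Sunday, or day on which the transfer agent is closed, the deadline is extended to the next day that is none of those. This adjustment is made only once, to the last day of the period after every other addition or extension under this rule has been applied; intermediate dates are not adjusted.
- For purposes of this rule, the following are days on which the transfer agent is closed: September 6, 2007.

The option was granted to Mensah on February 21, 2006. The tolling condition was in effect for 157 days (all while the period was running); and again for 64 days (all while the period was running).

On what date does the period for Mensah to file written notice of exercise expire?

341 days after February 21, 2006 is January 28, 2007.
Tolling adds 157 days: January 28, 2007 + 157 days = July 4, 2007.
Tolling adds 64 days: July 4, 2007 + 64 days = September 6, 2007.
September 6, 2007 is a listed holiday. The next qualifying day is September 7, 2007.

September 7, 2007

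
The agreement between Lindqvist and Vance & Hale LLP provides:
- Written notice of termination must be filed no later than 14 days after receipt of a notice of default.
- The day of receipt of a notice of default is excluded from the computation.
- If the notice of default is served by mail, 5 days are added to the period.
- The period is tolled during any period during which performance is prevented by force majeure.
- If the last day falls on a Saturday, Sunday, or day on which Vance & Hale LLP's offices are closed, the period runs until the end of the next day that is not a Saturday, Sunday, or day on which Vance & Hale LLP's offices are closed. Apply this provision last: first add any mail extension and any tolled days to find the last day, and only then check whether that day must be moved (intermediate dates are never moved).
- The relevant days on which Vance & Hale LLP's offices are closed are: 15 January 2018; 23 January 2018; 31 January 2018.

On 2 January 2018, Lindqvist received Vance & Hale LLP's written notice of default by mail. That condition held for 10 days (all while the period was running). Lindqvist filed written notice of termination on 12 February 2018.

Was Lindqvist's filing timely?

No

14 days after 2 January 2018 is January 16, 2018.
Service was by mail, adding 5 days: January 16, 2018 + 5 days = January 21, 2018.
Tolling adds 10 days: January 21, 2018 + 10 days = January 31, 2018.
January 31, 2018 is a listed holiday. The next qualifying day is February 1, 2018.
The deadline is February 1, 2018; the filing on February 12, 2018 is after that date.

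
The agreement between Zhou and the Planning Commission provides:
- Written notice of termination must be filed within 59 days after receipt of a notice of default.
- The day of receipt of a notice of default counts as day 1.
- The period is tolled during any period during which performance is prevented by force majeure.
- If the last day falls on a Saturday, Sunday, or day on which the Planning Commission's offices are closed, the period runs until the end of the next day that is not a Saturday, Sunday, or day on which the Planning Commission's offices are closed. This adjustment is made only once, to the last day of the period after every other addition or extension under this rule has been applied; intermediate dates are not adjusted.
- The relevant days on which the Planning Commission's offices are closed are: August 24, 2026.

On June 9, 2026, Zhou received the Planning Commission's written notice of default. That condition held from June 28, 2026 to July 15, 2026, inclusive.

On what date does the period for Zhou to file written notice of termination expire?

August 25, 2026

Counting June 9, 2026 as day 1, day 59 is August 6, 2026.
From June 28, 2026 through July 15, 2026 inclusive is 18 days; tolling adds 18 days: August 6, 2026 + 18 days = August 24, 2026.
August 24, 2026 is a listed holiday. The next qualifying day is August 25, 2026.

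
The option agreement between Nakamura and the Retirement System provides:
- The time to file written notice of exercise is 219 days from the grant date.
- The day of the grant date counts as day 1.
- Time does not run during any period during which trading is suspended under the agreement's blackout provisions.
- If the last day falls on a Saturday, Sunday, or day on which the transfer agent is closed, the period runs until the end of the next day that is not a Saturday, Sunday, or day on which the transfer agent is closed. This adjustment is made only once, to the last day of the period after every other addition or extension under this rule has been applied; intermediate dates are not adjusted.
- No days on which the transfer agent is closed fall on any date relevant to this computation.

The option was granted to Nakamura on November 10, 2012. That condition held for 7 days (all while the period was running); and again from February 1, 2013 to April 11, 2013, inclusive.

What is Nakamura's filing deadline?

September 2, 2013

Counting November 10, 2012 as day 1, day 219 is June 16, 2013.
Tolling adds 7 days: June 16, 2013 + 7 days = June 23, 2013.
From February 1, 2013 through April 11, 2013 inclusive is 70 days; tolling adds 70 days: June 23, 2013 + 70 days = September 1, 2013.
September 1, 2013 is Sunday. The next qualifying day is September 2, 2013.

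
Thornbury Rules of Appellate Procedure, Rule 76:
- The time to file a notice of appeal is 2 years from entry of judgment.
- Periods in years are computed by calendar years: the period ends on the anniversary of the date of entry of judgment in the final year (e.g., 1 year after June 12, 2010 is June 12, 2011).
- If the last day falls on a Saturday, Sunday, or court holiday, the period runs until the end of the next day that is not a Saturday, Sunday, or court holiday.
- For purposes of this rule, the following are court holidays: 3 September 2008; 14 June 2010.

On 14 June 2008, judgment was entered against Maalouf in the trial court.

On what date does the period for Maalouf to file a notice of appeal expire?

June 15, 2010

2 years after 14 June 2008 is June 14, 2010.
June 14, 2010 is a listed holiday. The next qualifying day is June 15, 2010.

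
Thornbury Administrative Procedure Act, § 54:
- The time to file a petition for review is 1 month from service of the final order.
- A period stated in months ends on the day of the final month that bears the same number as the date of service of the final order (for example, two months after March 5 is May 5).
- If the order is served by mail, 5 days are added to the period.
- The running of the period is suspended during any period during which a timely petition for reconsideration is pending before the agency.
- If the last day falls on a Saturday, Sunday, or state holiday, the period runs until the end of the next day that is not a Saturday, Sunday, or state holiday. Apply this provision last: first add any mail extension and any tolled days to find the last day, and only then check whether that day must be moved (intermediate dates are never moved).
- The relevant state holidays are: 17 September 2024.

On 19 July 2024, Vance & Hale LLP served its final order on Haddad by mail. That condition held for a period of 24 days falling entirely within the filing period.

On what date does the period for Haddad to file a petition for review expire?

1 month after 19 July 2024 is August 19, 2024.
Service was by mail, adding 5 days: August 19, 2024 + 5 days = August 24, 2024.
Tolling adds 24 days: August 24, 2024 + 24 days = September 17, 2024.
September 17, 2024 is a listed holiday. The next qualifying day is September 18, 2024.

September 18, 2024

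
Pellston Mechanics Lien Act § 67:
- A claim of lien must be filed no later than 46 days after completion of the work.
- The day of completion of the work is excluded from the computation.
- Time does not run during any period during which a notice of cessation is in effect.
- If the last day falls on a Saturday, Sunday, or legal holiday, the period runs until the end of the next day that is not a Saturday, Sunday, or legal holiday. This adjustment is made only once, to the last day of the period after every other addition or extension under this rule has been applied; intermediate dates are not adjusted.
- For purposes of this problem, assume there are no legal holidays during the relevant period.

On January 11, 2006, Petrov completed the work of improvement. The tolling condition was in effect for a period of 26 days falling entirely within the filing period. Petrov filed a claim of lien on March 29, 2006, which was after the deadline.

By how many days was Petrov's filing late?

46 days after January 11, 2006 is February 26, 2006.
Tolling adds 26 days: February 26, 2006 + 26 days = March 24, 2006.
March 24, 2006 is a Friday and not a legal holiday, so no extension applies.
The deadline is March 24, 2006; from March 24, 2006 to March 29, 2006 is 5 days.

5 days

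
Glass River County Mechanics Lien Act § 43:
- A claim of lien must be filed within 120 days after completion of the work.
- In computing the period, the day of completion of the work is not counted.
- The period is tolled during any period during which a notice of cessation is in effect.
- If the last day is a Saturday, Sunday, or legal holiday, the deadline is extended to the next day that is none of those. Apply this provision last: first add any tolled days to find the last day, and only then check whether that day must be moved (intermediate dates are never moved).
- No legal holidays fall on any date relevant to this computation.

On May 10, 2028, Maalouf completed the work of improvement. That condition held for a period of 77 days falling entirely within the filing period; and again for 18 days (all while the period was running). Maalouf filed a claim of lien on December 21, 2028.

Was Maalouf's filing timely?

No

120 days after May 10, 2028 is September 7, 2028.
Tolling adds 77 days: September 7, 2028 + 77 days = November 23, 2028.
Tolling adds 18 days: November 23, 2028 + 18 days = December 11, 2028.
December 11, 2028 is a Monday and not a legal holiday, so no extension applies.
The deadline is December 11, 2028; the filing on December 21, 2028 is after that date.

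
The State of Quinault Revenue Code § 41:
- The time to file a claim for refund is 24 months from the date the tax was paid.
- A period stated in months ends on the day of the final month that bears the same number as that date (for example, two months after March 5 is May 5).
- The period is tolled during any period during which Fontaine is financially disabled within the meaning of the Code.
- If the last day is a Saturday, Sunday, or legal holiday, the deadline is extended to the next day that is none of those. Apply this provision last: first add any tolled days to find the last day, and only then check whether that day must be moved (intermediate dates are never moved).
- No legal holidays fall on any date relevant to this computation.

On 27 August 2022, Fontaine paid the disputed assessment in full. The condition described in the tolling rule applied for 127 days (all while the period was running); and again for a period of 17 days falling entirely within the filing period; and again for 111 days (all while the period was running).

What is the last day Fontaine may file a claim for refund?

24 months after 27 August 2022 is August 27, 2024.
Tolling adds 127 days: August 27, 2024 + 127 days = January 1, 2025.
Tolling adds 17 days: January 1, 2025 + 17 days = January 18, 2025.
Tolling adds 111 days: January 18, 2025 + 111 days = May 9, 2025.
May 9, 2025 is a Friday and not a legal holiday, so no extension applies.

May 9, 2025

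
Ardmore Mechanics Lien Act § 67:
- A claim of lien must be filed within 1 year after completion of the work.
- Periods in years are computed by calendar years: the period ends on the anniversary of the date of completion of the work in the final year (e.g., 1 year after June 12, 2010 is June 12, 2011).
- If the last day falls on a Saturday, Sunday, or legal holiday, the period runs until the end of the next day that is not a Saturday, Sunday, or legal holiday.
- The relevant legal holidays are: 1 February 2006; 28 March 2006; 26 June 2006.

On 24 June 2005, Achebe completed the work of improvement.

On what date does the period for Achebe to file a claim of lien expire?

1 year after 24 June 2005 is June 24, 2006.
June 24, 2006 is Saturday; June 25, 2006 is Sunday; June 26, 2006 is a listed holiday. The next qualifying day is June 27, 2006.

June 27, 2006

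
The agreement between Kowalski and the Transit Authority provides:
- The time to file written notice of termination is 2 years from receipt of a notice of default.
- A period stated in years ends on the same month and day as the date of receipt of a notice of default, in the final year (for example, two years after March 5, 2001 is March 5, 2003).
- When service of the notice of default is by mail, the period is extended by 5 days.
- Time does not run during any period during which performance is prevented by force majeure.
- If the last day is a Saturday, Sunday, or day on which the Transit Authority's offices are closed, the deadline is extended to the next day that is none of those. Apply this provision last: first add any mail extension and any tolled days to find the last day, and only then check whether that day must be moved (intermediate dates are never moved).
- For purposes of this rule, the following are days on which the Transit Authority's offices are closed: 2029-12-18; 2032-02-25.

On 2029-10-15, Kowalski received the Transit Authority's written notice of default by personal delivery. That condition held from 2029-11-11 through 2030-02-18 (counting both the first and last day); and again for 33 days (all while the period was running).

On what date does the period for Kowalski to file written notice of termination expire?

2 years after 2029-10-15 is October 15, 2031.
Service was not by mail, so no mail extension applies.
From November 11, 2029 through February 18, 2030 inclusive is 100 days; tolling adds 100 days: October 15, 2031 + 100 days = January 23, 2032.
Tolling adds 33 days: January 23, 2032 + 33 days = February 25, 2032.
February 25, 2032 is a listed holiday. The next qualifying day is February 26, 2032.

February 26, 2032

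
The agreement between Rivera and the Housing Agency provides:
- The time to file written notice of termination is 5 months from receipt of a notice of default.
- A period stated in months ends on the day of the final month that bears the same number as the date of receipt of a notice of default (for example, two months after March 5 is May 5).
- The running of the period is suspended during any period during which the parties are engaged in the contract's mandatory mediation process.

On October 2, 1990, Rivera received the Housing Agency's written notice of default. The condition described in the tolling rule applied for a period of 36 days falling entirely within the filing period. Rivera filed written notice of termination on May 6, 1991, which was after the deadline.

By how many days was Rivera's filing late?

5 months after October 2, 1990 is March 2, 1991.
Tolling adds 36 days: March 2, 1991 + 36 days = April 7, 1991.
The deadline is April 7, 1991; from April 7, 1991 to May 6, 1991 is 29 days.

29 days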